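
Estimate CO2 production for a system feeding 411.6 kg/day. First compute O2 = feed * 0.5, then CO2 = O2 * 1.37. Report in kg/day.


O2 = 411.6 * 0.5 = 205.8
CO2 = 205.8 * 1.37 = 281.946

281.946 kg/day


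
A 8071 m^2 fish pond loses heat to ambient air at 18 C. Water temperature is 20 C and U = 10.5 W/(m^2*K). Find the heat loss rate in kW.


Temperature difference dT = 20 - 18 = 2 K
Heat loss (W) = U * A * dT = 10.5 * 8071 * 2 = 169491 W
Convert to kW: 169491 / 1000 = 169.491 kW

169.491 kW


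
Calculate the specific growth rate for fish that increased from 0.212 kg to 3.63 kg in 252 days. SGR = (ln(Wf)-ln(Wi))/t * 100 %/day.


ln(W_f) = ln(3.63) = 1.2892326
ln(W_i) = ln(0.212) = -1.551169
ln(W_f) - ln(W_i) = 1.2892326 - -1.551169 = 2.8404016
SGR = 2.8404016 / 252 * 100 = 1.12714 %/day

1.12714 %/day


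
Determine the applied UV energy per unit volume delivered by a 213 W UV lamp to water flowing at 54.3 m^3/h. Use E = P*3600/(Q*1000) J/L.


Energy delivered per hour = 213 W * 3600 s = 766800 J/h
Volume treated per hour = 54.3 m^3/h * 1000 = 54300 L/h
dose = 766800 / 54300 = 14.1215 J/L

14.1215 J/L


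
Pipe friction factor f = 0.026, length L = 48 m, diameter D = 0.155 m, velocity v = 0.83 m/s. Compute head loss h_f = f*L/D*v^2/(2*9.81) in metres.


v^2 = 0.83^2 = 0.6889 m^2/s^2
L/D = 48/0.155 = 309.67742
h_f = f*(L/D)*v^2/(2g) = 0.026 * 309.67742 * 0.6889 / 19.62 = 0.282709 m

0.282709 m


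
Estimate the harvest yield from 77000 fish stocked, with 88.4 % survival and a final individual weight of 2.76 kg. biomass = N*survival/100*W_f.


Survivors = 77000 * 88.4/100 = 68068 fish
Harvest biomass = survivors * W_f = 68068 * 2.76 = 187867.68 kg

187867.68 kg


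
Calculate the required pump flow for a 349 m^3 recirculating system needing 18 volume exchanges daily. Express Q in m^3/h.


Daily recirculation volume = 349 m^3 * 18 = 6282 m^3/day
Flow rate Q = daily volume / 24 h = 6282 / 24 = 261.75 m^3/h

261.75 m^3/h


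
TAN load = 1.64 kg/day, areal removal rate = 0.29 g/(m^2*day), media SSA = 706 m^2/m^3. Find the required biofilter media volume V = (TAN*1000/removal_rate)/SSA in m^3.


A = 1.64*1000 / 0.29 = 5655.1724 m^2
V = 5655.1724 / 706 = 8.01016

8.01016 m^3


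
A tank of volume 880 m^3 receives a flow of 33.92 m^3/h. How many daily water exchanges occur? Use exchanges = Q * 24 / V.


Daily flow volume = 33.92 m^3/h * 24 h = 814.08 m^3/day
Exchanges = daily flow / tank volume = 814.08 / 880 = 0.925091 exchanges/day

0.925091 exchanges/day


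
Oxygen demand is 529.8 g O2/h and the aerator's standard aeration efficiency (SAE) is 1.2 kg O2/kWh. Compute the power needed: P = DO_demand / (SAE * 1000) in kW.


SAE in g O2/kWh = 1.2 * 1000 = 1200 g/kWh
P = DO_demand / SAE_g = 529.8 / 1200 = 0.4415 kW

0.4415 kW


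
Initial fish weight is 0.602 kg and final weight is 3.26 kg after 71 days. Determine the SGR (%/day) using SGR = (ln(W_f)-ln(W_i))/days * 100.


ln(W_f) = ln(3.26) = 1.1817272
ln(W_i) = ln(0.602) = -0.50749783
ln(W_f) - ln(W_i) = 1.1817272 - -0.50749783 = 1.689225
SGR = 1.689225 / 71 * 100 = 2.37919 %/day

2.37919 %/day


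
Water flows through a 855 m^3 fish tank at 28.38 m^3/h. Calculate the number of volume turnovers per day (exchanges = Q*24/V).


Daily flow volume = 28.38 m^3/h * 24 h = 681.12 m^3/day
Exchanges = daily flow / tank volume = 681.12 / 855 = 0.796632 exchanges/day

0.796632 exchanges/day


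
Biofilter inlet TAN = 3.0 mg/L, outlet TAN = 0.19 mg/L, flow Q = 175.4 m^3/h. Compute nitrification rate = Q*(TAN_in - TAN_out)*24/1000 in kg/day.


Concentration drop: TAN_in - TAN_out = 3.0 - 0.19 = 2.81 mg/L
Hourly TAN removed = Q * dTAN = 175.4 m^3/h * 2.81 mg/L = 492.874 g/h  (m^3/h * mg/L = g/h)
Daily TAN removed = 492.874 * 24 = 11828.976 g/day
Convert to kg/day: 11828.976 / 1000 = 11.828976 kg/day

11.828976 kg/day


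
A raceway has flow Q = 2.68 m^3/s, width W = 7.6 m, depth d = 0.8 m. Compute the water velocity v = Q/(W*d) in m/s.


Cross-sectional area = W * d = 7.6 * 0.8 = 6.08 m^2
Velocity = Q / A = 2.68 / 6.08 = 0.440789 m/s

0.440789 m/s


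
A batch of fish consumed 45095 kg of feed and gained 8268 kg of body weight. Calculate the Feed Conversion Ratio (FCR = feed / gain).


FCR = feed consumed / weight gained
FCR = 45095 kg / 8268 kg = 5.45416

5.45416


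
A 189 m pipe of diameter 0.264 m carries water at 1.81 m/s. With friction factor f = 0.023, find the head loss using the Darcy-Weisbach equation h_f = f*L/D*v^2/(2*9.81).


v^2 = 1.81^2 = 3.2761 m^2/s^2
L/D = 189/0.264 = 715.90909
h_f = f*(L/D)*v^2/(2g) = 0.023 * 715.90909 * 3.2761 / 19.62 = 2.74944 m

2.74944 m


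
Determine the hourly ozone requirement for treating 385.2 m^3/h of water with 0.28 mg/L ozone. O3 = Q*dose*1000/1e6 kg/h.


O3 demand (mg/h) = Q * dose * 1000 = 385.2 * 0.28 * 1000 = 107856 mg/h
Convert mg to kg: 107856 / 1e6 = 0.107856 kg/h

0.107856 kg/h


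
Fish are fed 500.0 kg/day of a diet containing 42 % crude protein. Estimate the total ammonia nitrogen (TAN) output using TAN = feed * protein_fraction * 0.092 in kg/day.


Protein in feed = 500.0 * 42/100 = 210 kg/day
TAN = protein * 0.092 = 210 * 0.092 = 19.32 kg/day

19.32 kg/day


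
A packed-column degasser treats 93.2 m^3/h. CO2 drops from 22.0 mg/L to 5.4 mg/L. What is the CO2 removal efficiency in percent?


CO2_out / CO2_in = 5.4 / 22.0 = 0.24545455
Fraction remaining = 0.24545455
efficiency = (1 - 0.24545455) * 100 = 75.4545 %

75.4545 %


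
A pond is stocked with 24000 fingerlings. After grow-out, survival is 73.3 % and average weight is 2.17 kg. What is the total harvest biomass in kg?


Survivors = 24000 * 73.3/100 = 17592 fish
Harvest biomass = survivors * W_f = 17592 * 2.17 = 38174.64 kg

38174.64 kg


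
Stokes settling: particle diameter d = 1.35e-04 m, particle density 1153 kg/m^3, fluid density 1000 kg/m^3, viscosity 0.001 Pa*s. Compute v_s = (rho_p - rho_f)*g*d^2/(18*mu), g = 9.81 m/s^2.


Density difference: rho_p - rho_f = 1153 - 1000 = 153 kg/m^3
d^2 = (1.35e-04)^2 = 1.8225e-08 m^2
Numerator = (rho_p - rho_f) * g * d^2 = 153 * 9.81 * 1.8225e-08 = 2.7354449e-05
Denominator = 18 * mu = 18 * 0.001 = 0.018
v_s = 2.7354449e-05 / 0.018 = 0.00151969 m/s
Check: Re = rho_f * v_s * d / mu = 1000 * 0.00151969 * 1.35e-04 / 0.001 = 0.205 < 1, so Stokes' law applies.

0.00151969 m/s


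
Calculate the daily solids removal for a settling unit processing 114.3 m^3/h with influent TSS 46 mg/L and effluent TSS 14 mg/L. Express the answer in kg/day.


Concentration drop: TSS_in - TSS_out = 46 - 14 = 32 mg/L
Hourly solids removed = Q * dTSS = 114.3 m^3/h * 32 mg/L = 3657.6 g/h  (m^3/h * mg/L = g/h)
Daily solids removed = 3657.6 * 24 = 87782.4 g/day
Convert g to kg: 87782.4 / 1000 = 87.7824 kg/day

87.7824 kg/day


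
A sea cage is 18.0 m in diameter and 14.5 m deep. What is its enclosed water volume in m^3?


r = d/2 = 18.0/2 = 9 m
Base area = pi*r^2 = pi*9^2 = 254.469 m^2
Volume = 254.469 * 14.5 = 3689.8 m^3

3689.8 m^3


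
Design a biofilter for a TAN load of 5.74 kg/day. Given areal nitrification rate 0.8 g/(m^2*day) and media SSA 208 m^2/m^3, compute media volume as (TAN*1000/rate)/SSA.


A = 5.74*1000 / 0.8 = 7175 m^2
V = 7175 / 208 = 34.4952

34.4952 m^3


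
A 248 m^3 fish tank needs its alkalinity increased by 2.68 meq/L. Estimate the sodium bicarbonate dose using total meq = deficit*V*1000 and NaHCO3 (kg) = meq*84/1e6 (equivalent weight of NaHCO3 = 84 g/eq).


Tank volume in L = 248 m^3 * 1000 = 248000 L
Total meq required = 2.68 meq/L * 248000 L = 664640 meq
NaHCO3 mass = 664640 meq * 84 mg/meq / 1e6 = 55.8298 kg

55.8298 kg


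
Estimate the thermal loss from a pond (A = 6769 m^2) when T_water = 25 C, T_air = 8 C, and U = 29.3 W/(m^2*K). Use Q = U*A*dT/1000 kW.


Temperature difference dT = 25 - 8 = 17 K
Heat loss (W) = U * A * dT = 29.3 * 6769 * 17 = 3371638.9 W
Convert to kW: 3371638.9 / 1000 = 3371.6389 kW

3371.6389 kW


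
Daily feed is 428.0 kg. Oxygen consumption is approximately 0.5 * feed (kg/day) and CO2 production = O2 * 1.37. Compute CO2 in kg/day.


O2 = 428.0 * 0.5 = 214
CO2 = 214 * 1.37 = 293.18

293.18 kg/day


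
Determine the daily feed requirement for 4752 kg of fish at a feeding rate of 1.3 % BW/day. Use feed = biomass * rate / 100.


Feeding rate fraction = 1.3% / 100 = 0.013
Daily feed = 4752 kg * 0.013 = 61.776 kg/day

61.776 kg/day


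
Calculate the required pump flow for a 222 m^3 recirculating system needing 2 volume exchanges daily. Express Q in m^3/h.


Daily recirculation volume = 222 m^3 * 2 = 444 m^3/day
Flow rate Q = daily volume / 24 h = 444 / 24 = 18.5 m^3/h

18.5 m^3/h


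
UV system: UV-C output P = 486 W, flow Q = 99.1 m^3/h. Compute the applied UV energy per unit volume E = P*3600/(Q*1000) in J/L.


Energy delivered per hour = 486 W * 3600 s = 1749600 J/h
Volume treated per hour = 99.1 m^3/h * 1000 = 99100 L/h
dose = 1749600 / 99100 = 17.6549 J/L

17.6549 J/L


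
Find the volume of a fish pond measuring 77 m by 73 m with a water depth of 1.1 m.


Base area = L * W = 77 * 73 = 5621 m^2
Volume = area * depth = 5621 * 1.1 = 6183.1 m^3

6183.1 m^3


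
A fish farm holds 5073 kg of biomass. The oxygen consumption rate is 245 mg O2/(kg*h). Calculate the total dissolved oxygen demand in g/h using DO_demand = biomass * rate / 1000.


Total O2 consumption (mg/h) = 5073 kg * 245 mg/(kg*h) = 1242885 mg/h
Convert to g/h: 1242885 / 1000 = 1242.885 g/h

1242.885 g/h


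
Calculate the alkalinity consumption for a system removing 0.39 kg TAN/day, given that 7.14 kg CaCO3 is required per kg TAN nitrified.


Alkalinity factor: 7.14 kg CaCO3 consumed per kg TAN nitrified
alk = 0.39 kg TAN * 7.14 = 2.7846 kg CaCO3/day

2.7846 kg CaCO3/day


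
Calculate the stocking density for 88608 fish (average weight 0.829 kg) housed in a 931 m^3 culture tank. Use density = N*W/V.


Total biomass = 88608 fish * 0.829 kg = 73456.032 kg
Density = total biomass / volume = 73456.032 / 931 = 78.9001 kg/m^3

78.9001 kg/m^3


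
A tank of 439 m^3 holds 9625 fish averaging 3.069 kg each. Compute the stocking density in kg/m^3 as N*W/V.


Total biomass = 9625 fish * 3.069 kg = 29539.125 kg
Density = total biomass / volume = 29539.125 / 439 = 67.2873 kg/m^3

67.2873 kg/m^3


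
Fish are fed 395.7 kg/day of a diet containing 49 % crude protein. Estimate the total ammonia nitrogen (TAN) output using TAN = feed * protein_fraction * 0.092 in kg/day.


Protein in feed = 395.7 * 49/100 = 193.893 kg/day
TAN = protein * 0.092 = 193.893 * 0.092 = 17.838156 kg/day

17.838156 kg/day


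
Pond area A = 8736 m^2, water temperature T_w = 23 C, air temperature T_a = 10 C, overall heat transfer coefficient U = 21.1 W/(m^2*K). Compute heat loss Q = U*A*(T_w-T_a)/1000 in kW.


Temperature difference dT = 23 - 10 = 13 K
Heat loss (W) = U * A * dT = 21.1 * 8736 * 13 = 2396284.8 W
Convert to kW: 2396284.8 / 1000 = 2396.2848 kW

2396.2848 kW


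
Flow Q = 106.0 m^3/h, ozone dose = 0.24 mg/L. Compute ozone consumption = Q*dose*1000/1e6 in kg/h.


O3 demand (mg/h) = Q * dose * 1000 = 106.0 * 0.24 * 1000 = 25440 mg/h
Convert mg to kg: 25440 / 1e6 = 0.02544 kg/h

0.02544 kg/h


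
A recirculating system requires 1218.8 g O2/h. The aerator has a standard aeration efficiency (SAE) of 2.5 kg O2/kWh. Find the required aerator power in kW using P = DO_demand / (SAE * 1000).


SAE in g O2/kWh = 2.5 * 1000 = 2500 g/kWh
P = DO_demand / SAE_g = 1218.8 / 2500 = 0.48752 kW

0.48752 kW


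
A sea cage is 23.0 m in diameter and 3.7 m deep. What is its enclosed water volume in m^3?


r = d/2 = 23.0/2 = 11.5 m
Base area = pi*r^2 = pi*11.5^2 = 415.47563 m^2
Volume = 415.47563 * 3.7 = 1537.26 m^3

1537.26 m^3


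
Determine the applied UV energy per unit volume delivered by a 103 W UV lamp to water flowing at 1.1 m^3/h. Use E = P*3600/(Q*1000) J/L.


Energy delivered per hour = 103 W * 3600 s = 370800 J/h
Volume treated per hour = 1.1 m^3/h * 1000 = 1100 L/h
dose = 370800 / 1100 = 337.091 J/L

337.091 J/L


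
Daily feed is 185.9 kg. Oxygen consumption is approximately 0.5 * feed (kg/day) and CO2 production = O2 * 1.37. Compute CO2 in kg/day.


O2 = 185.9 * 0.5 = 92.95
CO2 = 92.95 * 1.37 = 127.3415

127.3415 kg/day


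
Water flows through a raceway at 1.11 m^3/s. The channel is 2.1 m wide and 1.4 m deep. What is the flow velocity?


Cross-sectional area = W * d = 2.1 * 1.4 = 2.94 m^2
Velocity = Q / A = 1.11 / 2.94 = 0.377551 m/s

0.377551 m/s


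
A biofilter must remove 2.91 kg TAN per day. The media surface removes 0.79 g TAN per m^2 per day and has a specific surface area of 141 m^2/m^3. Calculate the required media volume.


A = 2.91*1000 / 0.79 = 3683.5443 m^2
V = 3683.5443 / 141 = 26.1244

26.1244 m^3


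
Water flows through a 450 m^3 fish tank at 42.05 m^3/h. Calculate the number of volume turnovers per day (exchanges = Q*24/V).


Daily flow volume = 42.05 m^3/h * 24 h = 1009.2 m^3/day
Exchanges = daily flow / tank volume = 1009.2 / 450 = 2.24267 exchanges/day

2.24267 exchanges/day


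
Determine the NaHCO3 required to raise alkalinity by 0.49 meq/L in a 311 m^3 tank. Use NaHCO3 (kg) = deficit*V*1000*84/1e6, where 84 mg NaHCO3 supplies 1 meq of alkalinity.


Tank volume in L = 311 m^3 * 1000 = 311000 L
Total meq required = 0.49 meq/L * 311000 L = 152390 meq
NaHCO3 mass = 152390 meq * 84 mg/meq / 1e6 = 12.8008 kg

12.8008 kg


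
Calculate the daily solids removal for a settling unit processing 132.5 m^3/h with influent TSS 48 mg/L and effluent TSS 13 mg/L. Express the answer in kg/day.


Concentration drop: TSS_in - TSS_out = 48 - 13 = 35 mg/L
Hourly solids removed = Q * dTSS = 132.5 m^3/h * 35 mg/L = 4637.5 g/h  (m^3/h * mg/L = g/h)
Daily solids removed = 4637.5 * 24 = 111300 g/day
Convert g to kg: 111300 / 1000 = 111.3 kg/day

111.3 kg/day


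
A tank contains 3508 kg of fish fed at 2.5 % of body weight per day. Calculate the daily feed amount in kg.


Feeding rate fraction = 2.5% / 100 = 0.025
Daily feed = 3508 kg * 0.025 = 87.7 kg/day

87.7 kg/day


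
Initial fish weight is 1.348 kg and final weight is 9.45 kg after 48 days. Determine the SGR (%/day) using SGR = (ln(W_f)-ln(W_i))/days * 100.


ln(W_f) = ln(9.45) = 2.2460147
ln(W_i) = ln(1.348) = 0.29862201
ln(W_f) - ln(W_i) = 2.2460147 - 0.29862201 = 1.9473927
SGR = 1.9473927 / 48 * 100 = 4.05707 %/day

4.05707 %/day


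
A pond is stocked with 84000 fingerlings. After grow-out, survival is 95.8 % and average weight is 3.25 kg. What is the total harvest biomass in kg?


Survivors = 84000 * 95.8/100 = 80472 fish
Harvest biomass = survivors * W_f = 80472 * 3.25 = 261534 kg

261534 kg


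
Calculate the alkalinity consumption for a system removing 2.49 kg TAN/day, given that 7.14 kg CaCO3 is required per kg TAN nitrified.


Alkalinity factor: 7.14 kg CaCO3 consumed per kg TAN nitrified
alk = 2.49 kg TAN * 7.14 = 17.7786 kg CaCO3/day

17.7786 kg CaCO3/day


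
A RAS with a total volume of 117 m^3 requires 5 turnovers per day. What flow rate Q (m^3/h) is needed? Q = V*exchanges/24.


Daily recirculation volume = 117 m^3 * 5 = 585 m^3/day
Flow rate Q = daily volume / 24 h = 585 / 24 = 24.375 m^3/h

24.375 m^3/h


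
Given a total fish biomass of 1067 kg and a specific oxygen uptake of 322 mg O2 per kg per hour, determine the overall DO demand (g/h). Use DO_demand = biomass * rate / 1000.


Total O2 consumption (mg/h) = 1067 kg * 322 mg/(kg*h) = 343574 mg/h
Convert to g/h: 343574 / 1000 = 343.574 g/h

343.574 g/h


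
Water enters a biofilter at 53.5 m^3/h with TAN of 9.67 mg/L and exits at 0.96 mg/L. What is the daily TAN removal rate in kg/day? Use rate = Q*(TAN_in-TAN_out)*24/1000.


Concentration drop: TAN_in - TAN_out = 9.67 - 0.96 = 8.71 mg/L
Hourly TAN removed = Q * dTAN = 53.5 m^3/h * 8.71 mg/L = 465.985 g/h  (m^3/h * mg/L = g/h)
Daily TAN removed = 465.985 * 24 = 11183.64 g/day
Convert to kg/day: 11183.64 / 1000 = 11.18364 kg/day

11.18364 kg/day


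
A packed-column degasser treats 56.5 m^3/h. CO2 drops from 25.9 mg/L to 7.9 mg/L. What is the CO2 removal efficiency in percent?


CO2_out / CO2_in = 7.9 / 25.9 = 0.30501931
Fraction remaining = 0.30501931
efficiency = (1 - 0.30501931) * 100 = 69.4981 %

69.4981 %


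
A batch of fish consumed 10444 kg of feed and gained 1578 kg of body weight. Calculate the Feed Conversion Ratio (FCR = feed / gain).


FCR = feed consumed / weight gained
FCR = 10444 kg / 1578 kg = 6.6185

6.6185


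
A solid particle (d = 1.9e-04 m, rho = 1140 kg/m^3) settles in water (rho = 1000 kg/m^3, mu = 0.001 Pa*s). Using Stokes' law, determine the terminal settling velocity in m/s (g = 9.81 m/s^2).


Density difference: rho_p - rho_f = 1140 - 1000 = 140 kg/m^3
d^2 = (1.9e-04)^2 = 3.61e-08 m^2
Numerator = (rho_p - rho_f) * g * d^2 = 140 * 9.81 * 3.61e-08 = 4.957974e-05
Denominator = 18 * mu = 18 * 0.001 = 0.018
v_s = 4.957974e-05 / 0.018 = 0.00275443 m/s
Check: Re = rho_f * v_s * d / mu = 1000 * 0.00275443 * 1.9e-04 / 0.001 = 0.523 < 1, so Stokes' law applies.

0.00275443 m/s


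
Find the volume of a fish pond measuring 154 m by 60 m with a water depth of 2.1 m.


Base area = L * W = 154 * 60 = 9240 m^2
Volume = area * depth = 9240 * 2.1 = 19404 m^3

19404 m^3


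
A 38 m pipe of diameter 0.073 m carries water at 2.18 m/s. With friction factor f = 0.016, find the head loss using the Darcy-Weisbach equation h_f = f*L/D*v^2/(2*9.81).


v^2 = 2.18^2 = 4.7524 m^2/s^2
L/D = 38/0.073 = 520.54795
h_f = f*(L/D)*v^2/(2g) = 0.016 * 520.54795 * 4.7524 / 19.62 = 2.01741 m

2.01741 m


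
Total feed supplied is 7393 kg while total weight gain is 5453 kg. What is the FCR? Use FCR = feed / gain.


FCR = feed consumed / weight gained
FCR = 7393 kg / 5453 kg = 1.35577

1.35577


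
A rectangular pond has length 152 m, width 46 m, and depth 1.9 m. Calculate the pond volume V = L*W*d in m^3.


Base area = L * W = 152 * 46 = 6992 m^2
Volume = area * depth = 6992 * 1.9 = 13284.8 m^3

13284.8 m^3


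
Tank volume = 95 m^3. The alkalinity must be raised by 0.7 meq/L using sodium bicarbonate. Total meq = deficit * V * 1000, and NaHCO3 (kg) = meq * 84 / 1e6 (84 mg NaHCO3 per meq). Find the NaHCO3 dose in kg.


Tank volume in L = 95 m^3 * 1000 = 95000 L
Total meq required = 0.7 meq/L * 95000 L = 66500 meq
NaHCO3 mass = 66500 meq * 84 mg/meq / 1e6 = 5.586 kg

5.586 kg


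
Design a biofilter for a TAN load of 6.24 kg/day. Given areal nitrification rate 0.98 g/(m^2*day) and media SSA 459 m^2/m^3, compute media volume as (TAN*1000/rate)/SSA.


A = 6.24*1000 / 0.98 = 6367.3469 m^2
V = 6367.3469 / 459 = 13.8722

13.8722 m^3


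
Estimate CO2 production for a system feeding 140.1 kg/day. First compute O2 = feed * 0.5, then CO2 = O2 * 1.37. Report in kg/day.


O2 = 140.1 * 0.5 = 70.05
CO2 = 70.05 * 1.37 = 95.9685

95.9685 kg/day


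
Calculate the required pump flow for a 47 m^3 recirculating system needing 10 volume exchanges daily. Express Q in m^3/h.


Daily recirculation volume = 47 m^3 * 10 = 470 m^3/day
Flow rate Q = daily volume / 24 h = 470 / 24 = 19.5833 m^3/h

19.5833 m^3/h


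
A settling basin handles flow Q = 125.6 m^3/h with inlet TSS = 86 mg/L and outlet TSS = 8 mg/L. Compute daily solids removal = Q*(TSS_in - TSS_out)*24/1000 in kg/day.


Concentration drop: TSS_in - TSS_out = 86 - 8 = 78 mg/L
Hourly solids removed = Q * dTSS = 125.6 m^3/h * 78 mg/L = 9796.8 g/h  (m^3/h * mg/L = g/h)
Daily solids removed = 9796.8 * 24 = 235123.2 g/day
Convert g to kg: 235123.2 / 1000 = 235.1232 kg/day

235.1232 kg/day


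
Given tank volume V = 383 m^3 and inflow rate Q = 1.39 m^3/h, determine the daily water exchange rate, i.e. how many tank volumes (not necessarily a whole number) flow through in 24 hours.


Daily flow volume = 1.39 m^3/h * 24 h = 33.36 m^3/day
Exchanges = daily flow / tank volume = 33.36 / 383 = 0.0871018 exchanges/day

0.0871018 exchanges/day


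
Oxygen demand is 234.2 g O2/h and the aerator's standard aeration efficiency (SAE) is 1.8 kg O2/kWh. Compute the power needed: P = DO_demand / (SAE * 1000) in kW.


SAE in g O2/kWh = 1.8 * 1000 = 1800 g/kWh
P = DO_demand / SAE_g = 234.2 / 1800 = 0.130111 kW

0.130111 kW


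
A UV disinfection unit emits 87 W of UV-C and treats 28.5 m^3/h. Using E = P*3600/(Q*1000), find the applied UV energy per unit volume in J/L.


Energy delivered per hour = 87 W * 3600 s = 313200 J/h
Volume treated per hour = 28.5 m^3/h * 1000 = 28500 L/h
dose = 313200 / 28500 = 10.9895 J/L

10.9895 J/L


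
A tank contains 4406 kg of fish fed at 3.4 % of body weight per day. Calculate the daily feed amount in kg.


Feeding rate fraction = 3.4% / 100 = 0.034
Daily feed = 4406 kg * 0.034 = 149.804 kg/day

149.804 kg/day


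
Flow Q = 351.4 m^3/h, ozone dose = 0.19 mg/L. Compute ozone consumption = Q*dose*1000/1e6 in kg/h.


O3 demand (mg/h) = Q * dose * 1000 = 351.4 * 0.19 * 1000 = 66766 mg/h
Convert mg to kg: 66766 / 1e6 = 0.066766 kg/h

0.066766 kg/h


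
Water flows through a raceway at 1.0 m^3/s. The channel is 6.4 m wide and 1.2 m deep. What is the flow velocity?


Cross-sectional area = W * d = 6.4 * 1.2 = 7.68 m^2
Velocity = Q / A = 1.0 / 7.68 = 0.130208 m/s

0.130208 m/s


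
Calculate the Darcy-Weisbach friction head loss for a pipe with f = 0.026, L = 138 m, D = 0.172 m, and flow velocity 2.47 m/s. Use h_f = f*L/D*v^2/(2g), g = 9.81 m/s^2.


v^2 = 2.47^2 = 6.1009 m^2/s^2
L/D = 138/0.172 = 802.32558
h_f = f*(L/D)*v^2/(2g) = 0.026 * 802.32558 * 6.1009 / 19.62 = 6.48663 m

6.48663 m


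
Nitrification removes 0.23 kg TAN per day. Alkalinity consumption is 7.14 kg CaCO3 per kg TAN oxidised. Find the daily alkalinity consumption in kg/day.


Alkalinity factor: 7.14 kg CaCO3 consumed per kg TAN nitrified
alk = 0.23 kg TAN * 7.14 = 1.6422 kg CaCO3/day

1.6422 kg CaCO3/day


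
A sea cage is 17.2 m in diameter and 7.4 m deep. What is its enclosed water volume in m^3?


r = d/2 = 17.2/2 = 8.6 m
Base area = pi*r^2 = pi*8.6^2 = 232.35219 m^2
Volume = 232.35219 * 7.4 = 1719.41 m^3

1719.41 m^3


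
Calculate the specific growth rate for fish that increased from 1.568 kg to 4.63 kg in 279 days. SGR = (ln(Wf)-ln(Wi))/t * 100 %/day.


ln(W_f) = ln(4.63) = 1.5325569
ln(W_i) = ln(1.568) = 0.44980092
ln(W_f) - ln(W_i) = 1.5325569 - 0.44980092 = 1.082756
SGR = 1.082756 / 279 * 100 = 0.388085 %/day

0.388085 %/day


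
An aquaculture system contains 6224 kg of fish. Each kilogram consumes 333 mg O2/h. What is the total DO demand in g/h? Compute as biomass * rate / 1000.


Total O2 consumption (mg/h) = 6224 kg * 333 mg/(kg*h) = 2072592 mg/h
Convert to g/h: 2072592 / 1000 = 2072.592 g/h

2072.592 g/h


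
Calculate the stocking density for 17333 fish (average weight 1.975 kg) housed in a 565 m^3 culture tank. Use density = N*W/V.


Total biomass = 17333 fish * 1.975 kg = 34232.675 kg
Density = total biomass / volume = 34232.675 / 565 = 60.5888 kg/m^3

60.5888 kg/m^3


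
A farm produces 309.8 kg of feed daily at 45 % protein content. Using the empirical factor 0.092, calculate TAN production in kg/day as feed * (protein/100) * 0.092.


Protein in feed = 309.8 * 45/100 = 139.41 kg/day
TAN = protein * 0.092 = 139.41 * 0.092 = 12.82572 kg/day

12.82572 kg/day


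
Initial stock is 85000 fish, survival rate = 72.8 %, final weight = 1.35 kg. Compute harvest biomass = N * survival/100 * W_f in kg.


Survivors = 85000 * 72.8/100 = 61880 fish
Harvest biomass = survivors * W_f = 61880 * 1.35 = 83538 kg

83538 kg


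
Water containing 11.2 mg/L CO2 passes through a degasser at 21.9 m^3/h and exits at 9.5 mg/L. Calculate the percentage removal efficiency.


CO2_out / CO2_in = 9.5 / 11.2 = 0.84821429
Fraction remaining = 0.84821429
efficiency = (1 - 0.84821429) * 100 = 15.1786 %

15.1786 %


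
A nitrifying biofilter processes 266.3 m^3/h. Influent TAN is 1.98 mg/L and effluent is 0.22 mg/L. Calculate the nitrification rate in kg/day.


Concentration drop: TAN_in - TAN_out = 1.98 - 0.22 = 1.76 mg/L
Hourly TAN removed = Q * dTAN = 266.3 m^3/h * 1.76 mg/L = 468.688 g/h  (m^3/h * mg/L = g/h)
Daily TAN removed = 468.688 * 24 = 11248.512 g/day
Convert to kg/day: 11248.512 / 1000 = 11.248512 kg/day

11.248512 kg/day


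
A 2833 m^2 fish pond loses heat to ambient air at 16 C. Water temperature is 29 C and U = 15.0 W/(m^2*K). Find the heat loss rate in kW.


Temperature difference dT = 29 - 16 = 13 K
Heat loss (W) = U * A * dT = 15.0 * 2833 * 13 = 552435 W
Convert to kW: 552435 / 1000 = 552.435 kW

552.435 kW


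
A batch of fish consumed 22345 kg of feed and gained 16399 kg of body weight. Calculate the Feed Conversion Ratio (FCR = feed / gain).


FCR = feed consumed / weight gained
FCR = 22345 kg / 16399 kg = 1.36258

1.36258


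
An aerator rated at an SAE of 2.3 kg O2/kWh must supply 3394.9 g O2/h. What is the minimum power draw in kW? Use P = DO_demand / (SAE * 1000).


SAE in g O2/kWh = 2.3 * 1000 = 2300 g/kWh
P = DO_demand / SAE_g = 3394.9 / 2300 = 1.47604 kW

1.47604 kW


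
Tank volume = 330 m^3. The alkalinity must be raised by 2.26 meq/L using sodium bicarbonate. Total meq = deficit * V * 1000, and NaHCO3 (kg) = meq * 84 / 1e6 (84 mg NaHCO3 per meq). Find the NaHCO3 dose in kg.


Tank volume in L = 330 m^3 * 1000 = 330000 L
Total meq required = 2.26 meq/L * 330000 L = 745800 meq
NaHCO3 mass = 745800 meq * 84 mg/meq / 1e6 = 62.6472 kg

62.6472 kg


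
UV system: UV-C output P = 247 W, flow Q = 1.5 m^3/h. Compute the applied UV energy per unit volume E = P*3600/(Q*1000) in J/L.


Energy delivered per hour = 247 W * 3600 s = 889200 J/h
Volume treated per hour = 1.5 m^3/h * 1000 = 1500 L/h
dose = 889200 / 1500 = 592.8 J/L

592.8 J/L


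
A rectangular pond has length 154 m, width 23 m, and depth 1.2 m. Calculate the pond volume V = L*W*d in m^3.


Base area = L * W = 154 * 23 = 3542 m^2
Volume = area * depth = 3542 * 1.2 = 4250.4 m^3

4250.4 m^3


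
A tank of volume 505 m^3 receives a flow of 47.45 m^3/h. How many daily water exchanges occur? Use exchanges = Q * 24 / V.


Daily flow volume = 47.45 m^3/h * 24 h = 1138.8 m^3/day
Exchanges = daily flow / tank volume = 1138.8 / 505 = 2.25505 exchanges/day

2.25505 exchanges/day


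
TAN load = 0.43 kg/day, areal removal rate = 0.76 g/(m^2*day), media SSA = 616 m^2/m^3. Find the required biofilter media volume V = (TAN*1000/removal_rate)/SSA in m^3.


A = 0.43*1000 / 0.76 = 565.78947 m^2
V = 565.78947 / 616 = 0.918489

0.918489 m^3


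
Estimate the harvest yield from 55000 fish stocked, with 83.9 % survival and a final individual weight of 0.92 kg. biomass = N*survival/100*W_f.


Survivors = 55000 * 83.9/100 = 46145 fish
Harvest biomass = survivors * W_f = 46145 * 0.92 = 42453.4 kg

42453.4 kg


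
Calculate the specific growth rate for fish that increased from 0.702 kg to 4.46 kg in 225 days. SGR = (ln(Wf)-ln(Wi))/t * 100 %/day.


ln(W_f) = ln(4.46) = 1.4951488
ln(W_i) = ln(0.702) = -0.35382187
ln(W_f) - ln(W_i) = 1.4951488 - -0.35382187 = 1.8489707
SGR = 1.8489707 / 225 * 100 = 0.821765 %/day

0.821765 %/day


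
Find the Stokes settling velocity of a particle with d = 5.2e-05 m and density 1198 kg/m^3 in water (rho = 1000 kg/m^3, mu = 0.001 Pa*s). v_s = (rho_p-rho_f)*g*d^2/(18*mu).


Density difference: rho_p - rho_f = 1198 - 1000 = 198 kg/m^3
d^2 = (5.2e-05)^2 = 2.704e-09 m^2
Numerator = (rho_p - rho_f) * g * d^2 = 198 * 9.81 * 2.704e-09 = 5.2521955e-06
Denominator = 18 * mu = 18 * 0.001 = 0.018
v_s = 5.2521955e-06 / 0.018 = 2.91789e-04 m/s
Check: Re = rho_f * v_s * d / mu = 1000 * 2.91789e-04 * 5.2e-05 / 0.001 = 0.0152 < 1, so Stokes' law applies.

2.91789e-04 m/s


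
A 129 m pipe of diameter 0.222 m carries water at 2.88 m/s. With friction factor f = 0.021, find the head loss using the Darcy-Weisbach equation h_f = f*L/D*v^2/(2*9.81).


v^2 = 2.88^2 = 8.2944 m^2/s^2
L/D = 129/0.222 = 581.08108
h_f = f*(L/D)*v^2/(2g) = 0.021 * 581.08108 * 8.2944 / 19.62 = 5.15872 m

5.15872 m


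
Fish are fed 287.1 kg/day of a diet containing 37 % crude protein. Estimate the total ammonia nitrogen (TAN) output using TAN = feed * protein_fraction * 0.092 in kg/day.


Protein in feed = 287.1 * 37/100 = 106.227 kg/day
TAN = protein * 0.092 = 106.227 * 0.092 = 9.772884 kg/day

9.772884 kg/day


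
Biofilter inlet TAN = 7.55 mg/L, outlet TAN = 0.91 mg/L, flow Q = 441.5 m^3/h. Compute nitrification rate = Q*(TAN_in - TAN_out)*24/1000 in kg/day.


Concentration drop: TAN_in - TAN_out = 7.55 - 0.91 = 6.64 mg/L
Hourly TAN removed = Q * dTAN = 441.5 m^3/h * 6.64 mg/L = 2931.56 g/h  (m^3/h * mg/L = g/h)
Daily TAN removed = 2931.56 * 24 = 70357.44 g/day
Convert to kg/day: 70357.44 / 1000 = 70.35744 kg/day

70.35744 kg/day


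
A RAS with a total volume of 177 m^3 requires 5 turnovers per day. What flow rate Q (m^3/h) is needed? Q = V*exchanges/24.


Daily recirculation volume = 177 m^3 * 5 = 885 m^3/day
Flow rate Q = daily volume / 24 h = 885 / 24 = 36.875 m^3/h

36.875 m^3/h


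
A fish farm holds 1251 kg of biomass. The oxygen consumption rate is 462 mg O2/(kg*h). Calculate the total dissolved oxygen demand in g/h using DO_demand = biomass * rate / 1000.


Total O2 consumption (mg/h) = 1251 kg * 462 mg/(kg*h) = 577962 mg/h
Convert to g/h: 577962 / 1000 = 577.962 g/h

577.962 g/h


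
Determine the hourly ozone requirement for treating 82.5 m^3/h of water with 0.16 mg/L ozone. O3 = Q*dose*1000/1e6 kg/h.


O3 demand (mg/h) = Q * dose * 1000 = 82.5 * 0.16 * 1000 = 13200 mg/h
Convert mg to kg: 13200 / 1e6 = 0.0132 kg/h

0.0132 kg/h


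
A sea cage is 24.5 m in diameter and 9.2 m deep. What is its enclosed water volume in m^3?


r = d/2 = 24.5/2 = 12.25 m
Base area = pi*r^2 = pi*12.25^2 = 471.43525 m^2
Volume = 471.43525 * 9.2 = 4337.2 m^3

4337.2 m^3


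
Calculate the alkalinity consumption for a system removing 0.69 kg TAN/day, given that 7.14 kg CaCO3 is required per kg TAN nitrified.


Alkalinity factor: 7.14 kg CaCO3 consumed per kg TAN nitrified
alk = 0.69 kg TAN * 7.14 = 4.9266 kg CaCO3/day

4.9266 kg CaCO3/day


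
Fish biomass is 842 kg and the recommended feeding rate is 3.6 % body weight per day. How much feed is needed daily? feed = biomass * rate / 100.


Feeding rate fraction = 3.6% / 100 = 0.036
Daily feed = 842 kg * 0.036 = 30.312 kg/day

30.312 kg/day


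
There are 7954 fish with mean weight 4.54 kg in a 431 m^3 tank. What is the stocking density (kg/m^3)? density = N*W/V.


Total biomass = 7954 fish * 4.54 kg = 36111.16 kg
Density = total biomass / volume = 36111.16 / 431 = 83.7846 kg/m^3

83.7846 kg/m^3


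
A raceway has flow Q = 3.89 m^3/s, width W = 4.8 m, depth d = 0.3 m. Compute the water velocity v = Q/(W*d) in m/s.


Cross-sectional area = W * d = 4.8 * 0.3 = 1.44 m^2
Velocity = Q / A = 3.89 / 1.44 = 2.70139 m/s

2.70139 m/s


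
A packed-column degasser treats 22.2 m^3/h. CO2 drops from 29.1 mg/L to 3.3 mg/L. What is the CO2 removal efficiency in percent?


CO2_out / CO2_in = 3.3 / 29.1 = 0.11340206
Fraction remaining = 0.11340206
efficiency = (1 - 0.11340206) * 100 = 88.6598 %

88.6598 %


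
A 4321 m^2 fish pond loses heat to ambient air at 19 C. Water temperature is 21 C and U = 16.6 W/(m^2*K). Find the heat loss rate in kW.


Temperature difference dT = 21 - 19 = 2 K
Heat loss (W) = U * A * dT = 16.6 * 4321 * 2 = 143457.2 W
Convert to kW: 143457.2 / 1000 = 143.4572 kW

143.4572 kW


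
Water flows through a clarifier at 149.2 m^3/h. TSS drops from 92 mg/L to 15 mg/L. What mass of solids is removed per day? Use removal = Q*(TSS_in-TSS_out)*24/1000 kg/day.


Concentration drop: TSS_in - TSS_out = 92 - 15 = 77 mg/L
Hourly solids removed = Q * dTSS = 149.2 m^3/h * 77 mg/L = 11488.4 g/h  (m^3/h * mg/L = g/h)
Daily solids removed = 11488.4 * 24 = 275721.6 g/day
Convert g to kg: 275721.6 / 1000 = 275.7216 kg/day

275.7216 kg/day


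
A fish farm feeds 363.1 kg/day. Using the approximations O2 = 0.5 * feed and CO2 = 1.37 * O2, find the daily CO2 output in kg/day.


O2 = 363.1 * 0.5 = 181.55
CO2 = 181.55 * 1.37 = 248.7235

248.7235 kg/day


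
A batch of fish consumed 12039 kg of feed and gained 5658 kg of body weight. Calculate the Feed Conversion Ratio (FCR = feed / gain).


FCR = feed consumed / weight gained
FCR = 12039 kg / 5658 kg = 2.12778

2.12778


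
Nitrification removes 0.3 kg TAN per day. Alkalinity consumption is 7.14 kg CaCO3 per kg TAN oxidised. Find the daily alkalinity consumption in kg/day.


Alkalinity factor: 7.14 kg CaCO3 consumed per kg TAN nitrified
alk = 0.3 kg TAN * 7.14 = 2.142 kg CaCO3/day

2.142 kg CaCO3/day


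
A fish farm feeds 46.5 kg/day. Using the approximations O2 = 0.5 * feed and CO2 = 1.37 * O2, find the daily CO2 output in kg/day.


O2 = 46.5 * 0.5 = 23.25
CO2 = 23.25 * 1.37 = 31.8525

31.8525 kg/day


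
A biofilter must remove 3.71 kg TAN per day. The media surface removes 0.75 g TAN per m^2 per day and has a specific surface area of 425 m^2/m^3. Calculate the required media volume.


A = 3.71*1000 / 0.75 = 4946.6667 m^2
V = 4946.6667 / 425 = 11.6392

11.6392 m^3


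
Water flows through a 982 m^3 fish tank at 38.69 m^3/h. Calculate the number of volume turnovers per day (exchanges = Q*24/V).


Daily flow volume = 38.69 m^3/h * 24 h = 928.56 m^3/day
Exchanges = daily flow / tank volume = 928.56 / 982 = 0.94558 exchanges/day

0.94558 exchanges/day


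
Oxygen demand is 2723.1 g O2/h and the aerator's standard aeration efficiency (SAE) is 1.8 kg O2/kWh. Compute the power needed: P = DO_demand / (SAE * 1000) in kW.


SAE in g O2/kWh = 1.8 * 1000 = 1800 g/kWh
P = DO_demand / SAE_g = 2723.1 / 1800 = 1.51283 kW

1.51283 kW


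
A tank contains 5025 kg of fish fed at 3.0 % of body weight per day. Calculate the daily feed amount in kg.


Feeding rate fraction = 3.0% / 100 = 0.03
Daily feed = 5025 kg * 0.03 = 150.75 kg/day

150.75 kg/day


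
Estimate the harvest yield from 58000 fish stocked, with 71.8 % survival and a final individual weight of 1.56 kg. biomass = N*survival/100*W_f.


Survivors = 58000 * 71.8/100 = 41644 fish
Harvest biomass = survivors * W_f = 41644 * 1.56 = 64964.64 kg

64964.64 kg


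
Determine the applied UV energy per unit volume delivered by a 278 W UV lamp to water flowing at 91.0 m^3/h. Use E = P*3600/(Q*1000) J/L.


Energy delivered per hour = 278 W * 3600 s = 1000800 J/h
Volume treated per hour = 91.0 m^3/h * 1000 = 91000 L/h
dose = 1000800 / 91000 = 10.9978 J/L

10.9978 J/L


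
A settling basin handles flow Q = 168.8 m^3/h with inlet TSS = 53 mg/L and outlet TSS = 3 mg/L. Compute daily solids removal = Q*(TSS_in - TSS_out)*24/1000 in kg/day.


Concentration drop: TSS_in - TSS_out = 53 - 3 = 50 mg/L
Hourly solids removed = Q * dTSS = 168.8 m^3/h * 50 mg/L = 8440 g/h  (m^3/h * mg/L = g/h)
Daily solids removed = 8440 * 24 = 202560 g/day
Convert g to kg: 202560 / 1000 = 202.56 kg/day

202.56 kg/day


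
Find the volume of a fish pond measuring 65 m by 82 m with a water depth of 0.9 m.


Base area = L * W = 65 * 82 = 5330 m^2
Volume = area * depth = 5330 * 0.9 = 4797 m^3

4797 m^3


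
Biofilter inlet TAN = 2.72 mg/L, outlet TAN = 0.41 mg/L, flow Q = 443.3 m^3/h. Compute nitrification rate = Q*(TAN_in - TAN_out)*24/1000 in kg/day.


Concentration drop: TAN_in - TAN_out = 2.72 - 0.41 = 2.31 mg/L
Hourly TAN removed = Q * dTAN = 443.3 m^3/h * 2.31 mg/L = 1024.023 g/h  (m^3/h * mg/L = g/h)
Daily TAN removed = 1024.023 * 24 = 24576.552 g/day
Convert to kg/day: 24576.552 / 1000 = 24.576552 kg/day

24.576552 kg/day


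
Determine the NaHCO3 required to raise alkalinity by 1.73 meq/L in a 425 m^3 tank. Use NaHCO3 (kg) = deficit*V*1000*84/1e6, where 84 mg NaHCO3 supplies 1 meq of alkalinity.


Tank volume in L = 425 m^3 * 1000 = 425000 L
Total meq required = 1.73 meq/L * 425000 L = 735250 meq
NaHCO3 mass = 735250 meq * 84 mg/meq / 1e6 = 61.761 kg

61.761 kg


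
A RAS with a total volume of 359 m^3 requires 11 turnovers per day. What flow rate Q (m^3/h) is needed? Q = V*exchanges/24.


Daily recirculation volume = 359 m^3 * 11 = 3949 m^3/day
Flow rate Q = daily volume / 24 h = 3949 / 24 = 164.542 m^3/h

164.542 m^3/h


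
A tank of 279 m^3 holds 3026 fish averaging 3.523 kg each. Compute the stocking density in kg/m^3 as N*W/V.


Total biomass = 3026 fish * 3.523 kg = 10660.598 kg
Density = total biomass / volume = 10660.598 / 279 = 38.21 kg/m^3

38.21 kg/m^3


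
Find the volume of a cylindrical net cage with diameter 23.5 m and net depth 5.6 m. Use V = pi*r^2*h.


r = d/2 = 23.5/2 = 11.75 m
Base area = pi*r^2 = pi*11.75^2 = 433.73614 m^2
Volume = 433.73614 * 5.6 = 2428.92 m^3

2428.92 m^3


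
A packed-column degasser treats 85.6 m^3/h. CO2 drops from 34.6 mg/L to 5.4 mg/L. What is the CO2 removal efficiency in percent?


CO2_out / CO2_in = 5.4 / 34.6 = 0.15606936
Fraction remaining = 0.15606936
efficiency = (1 - 0.15606936) * 100 = 84.3931 %

84.3931 %


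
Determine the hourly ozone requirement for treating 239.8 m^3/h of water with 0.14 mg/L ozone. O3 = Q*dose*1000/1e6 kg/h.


O3 demand (mg/h) = Q * dose * 1000 = 239.8 * 0.14 * 1000 = 33572 mg/h
Convert mg to kg: 33572 / 1e6 = 0.033572 kg/h

0.033572 kg/h


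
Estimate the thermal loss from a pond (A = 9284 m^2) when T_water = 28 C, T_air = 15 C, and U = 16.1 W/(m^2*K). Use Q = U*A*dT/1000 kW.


Temperature difference dT = 28 - 15 = 13 K
Heat loss (W) = U * A * dT = 16.1 * 9284 * 13 = 1943141.2 W
Convert to kW: 1943141.2 / 1000 = 1943.1412 kW

1943.1412 kW


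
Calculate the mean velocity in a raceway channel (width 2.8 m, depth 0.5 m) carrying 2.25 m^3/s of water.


Cross-sectional area = W * d = 2.8 * 0.5 = 1.4 m^2
Velocity = Q / A = 2.25 / 1.4 = 1.60714 m/s

1.60714 m/s


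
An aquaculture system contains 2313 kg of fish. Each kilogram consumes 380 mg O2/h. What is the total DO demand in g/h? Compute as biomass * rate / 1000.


Total O2 consumption (mg/h) = 2313 kg * 380 mg/(kg*h) = 878940 mg/h
Convert to g/h: 878940 / 1000 = 878.94 g/h

878.94 g/h


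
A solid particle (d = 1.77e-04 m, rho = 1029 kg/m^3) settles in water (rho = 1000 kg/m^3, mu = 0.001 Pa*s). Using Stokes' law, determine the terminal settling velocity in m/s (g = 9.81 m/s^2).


Density difference: rho_p - rho_f = 1029 - 1000 = 29 kg/m^3
d^2 = (1.77e-04)^2 = 3.1329e-08 m^2
Numerator = (rho_p - rho_f) * g * d^2 = 29 * 9.81 * 3.1329e-08 = 8.9127872e-06
Denominator = 18 * mu = 18 * 0.001 = 0.018
v_s = 8.9127872e-06 / 0.018 = 4.95155e-04 m/s
Check: Re = rho_f * v_s * d / mu = 1000 * 4.95155e-04 * 1.77e-04 / 0.001 = 0.0876 < 1, so Stokes' law applies.

4.95155e-04 m/s


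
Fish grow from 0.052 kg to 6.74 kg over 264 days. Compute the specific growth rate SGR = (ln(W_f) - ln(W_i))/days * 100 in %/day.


ln(W_f) = ln(6.74) = 1.9080599
ln(W_i) = ln(0.052) = -2.9565116
ln(W_f) - ln(W_i) = 1.9080599 - -2.9565116 = 4.8645715
SGR = 4.8645715 / 264 * 100 = 1.84264 %/day

1.84264 %/day


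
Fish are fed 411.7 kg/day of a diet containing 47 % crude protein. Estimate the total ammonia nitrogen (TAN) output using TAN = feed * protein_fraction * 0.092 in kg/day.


Protein in feed = 411.7 * 47/100 = 193.499 kg/day
TAN = protein * 0.092 = 193.499 * 0.092 = 17.801908 kg/day

17.801908 kg/day


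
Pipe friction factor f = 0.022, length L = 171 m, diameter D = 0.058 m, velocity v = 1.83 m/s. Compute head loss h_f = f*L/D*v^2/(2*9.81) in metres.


v^2 = 1.83^2 = 3.3489 m^2/s^2
L/D = 171/0.058 = 2948.2759
h_f = f*(L/D)*v^2/(2g) = 0.022 * 2948.2759 * 3.3489 / 19.62 = 11.0712 m

11.0712 m


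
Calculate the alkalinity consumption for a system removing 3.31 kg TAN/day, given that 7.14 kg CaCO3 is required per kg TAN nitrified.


Alkalinity factor: 7.14 kg CaCO3 consumed per kg TAN nitrified
alk = 3.31 kg TAN * 7.14 = 23.6334 kg CaCO3/day

23.6334 kg CaCO3/day
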